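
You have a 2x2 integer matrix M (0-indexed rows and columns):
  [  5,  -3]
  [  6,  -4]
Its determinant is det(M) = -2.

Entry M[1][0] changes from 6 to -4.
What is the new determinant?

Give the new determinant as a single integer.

Answer: -32

Derivation:
det is linear in row 1: changing M[1][0] by delta changes det by delta * cofactor(1,0).
Cofactor C_10 = (-1)^(1+0) * minor(1,0) = 3
Entry delta = -4 - 6 = -10
Det delta = -10 * 3 = -30
New det = -2 + -30 = -32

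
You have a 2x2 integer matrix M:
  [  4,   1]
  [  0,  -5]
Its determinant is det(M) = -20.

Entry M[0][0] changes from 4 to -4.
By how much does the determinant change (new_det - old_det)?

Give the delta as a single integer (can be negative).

Answer: 40

Derivation:
Cofactor C_00 = -5
Entry delta = -4 - 4 = -8
Det delta = entry_delta * cofactor = -8 * -5 = 40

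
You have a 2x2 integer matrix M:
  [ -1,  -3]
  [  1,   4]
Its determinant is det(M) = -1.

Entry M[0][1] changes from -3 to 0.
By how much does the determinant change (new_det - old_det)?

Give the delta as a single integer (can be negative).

Cofactor C_01 = -1
Entry delta = 0 - -3 = 3
Det delta = entry_delta * cofactor = 3 * -1 = -3

Answer: -3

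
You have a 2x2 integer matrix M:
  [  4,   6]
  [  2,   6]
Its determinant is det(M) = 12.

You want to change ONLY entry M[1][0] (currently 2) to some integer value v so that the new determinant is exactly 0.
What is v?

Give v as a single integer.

Answer: 4

Derivation:
det is linear in entry M[1][0]: det = old_det + (v - 2) * C_10
Cofactor C_10 = -6
Want det = 0: 12 + (v - 2) * -6 = 0
  (v - 2) = -12 / -6 = 2
  v = 2 + (2) = 4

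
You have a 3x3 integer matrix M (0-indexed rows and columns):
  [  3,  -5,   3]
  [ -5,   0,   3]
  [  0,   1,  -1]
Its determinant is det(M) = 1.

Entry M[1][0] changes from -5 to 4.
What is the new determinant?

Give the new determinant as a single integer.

Answer: -17

Derivation:
det is linear in row 1: changing M[1][0] by delta changes det by delta * cofactor(1,0).
Cofactor C_10 = (-1)^(1+0) * minor(1,0) = -2
Entry delta = 4 - -5 = 9
Det delta = 9 * -2 = -18
New det = 1 + -18 = -17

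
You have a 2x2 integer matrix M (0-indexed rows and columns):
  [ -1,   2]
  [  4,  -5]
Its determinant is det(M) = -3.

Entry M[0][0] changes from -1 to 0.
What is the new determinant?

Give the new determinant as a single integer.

det is linear in row 0: changing M[0][0] by delta changes det by delta * cofactor(0,0).
Cofactor C_00 = (-1)^(0+0) * minor(0,0) = -5
Entry delta = 0 - -1 = 1
Det delta = 1 * -5 = -5
New det = -3 + -5 = -8

Answer: -8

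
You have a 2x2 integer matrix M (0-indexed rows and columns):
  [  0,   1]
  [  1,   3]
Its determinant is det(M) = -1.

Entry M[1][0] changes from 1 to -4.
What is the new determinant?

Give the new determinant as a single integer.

det is linear in row 1: changing M[1][0] by delta changes det by delta * cofactor(1,0).
Cofactor C_10 = (-1)^(1+0) * minor(1,0) = -1
Entry delta = -4 - 1 = -5
Det delta = -5 * -1 = 5
New det = -1 + 5 = 4

Answer: 4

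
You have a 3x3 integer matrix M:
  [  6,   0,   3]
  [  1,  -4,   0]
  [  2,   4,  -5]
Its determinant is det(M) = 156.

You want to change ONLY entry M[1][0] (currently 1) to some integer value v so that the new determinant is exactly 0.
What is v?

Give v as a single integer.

det is linear in entry M[1][0]: det = old_det + (v - 1) * C_10
Cofactor C_10 = 12
Want det = 0: 156 + (v - 1) * 12 = 0
  (v - 1) = -156 / 12 = -13
  v = 1 + (-13) = -12

Answer: -12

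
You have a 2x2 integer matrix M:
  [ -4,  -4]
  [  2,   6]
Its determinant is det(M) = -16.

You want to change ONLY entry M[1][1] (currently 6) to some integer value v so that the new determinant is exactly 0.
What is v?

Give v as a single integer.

Answer: 2

Derivation:
det is linear in entry M[1][1]: det = old_det + (v - 6) * C_11
Cofactor C_11 = -4
Want det = 0: -16 + (v - 6) * -4 = 0
  (v - 6) = 16 / -4 = -4
  v = 6 + (-4) = 2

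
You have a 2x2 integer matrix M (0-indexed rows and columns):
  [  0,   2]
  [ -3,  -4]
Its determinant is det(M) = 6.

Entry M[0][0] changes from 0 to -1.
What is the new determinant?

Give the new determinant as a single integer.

det is linear in row 0: changing M[0][0] by delta changes det by delta * cofactor(0,0).
Cofactor C_00 = (-1)^(0+0) * minor(0,0) = -4
Entry delta = -1 - 0 = -1
Det delta = -1 * -4 = 4
New det = 6 + 4 = 10

Answer: 10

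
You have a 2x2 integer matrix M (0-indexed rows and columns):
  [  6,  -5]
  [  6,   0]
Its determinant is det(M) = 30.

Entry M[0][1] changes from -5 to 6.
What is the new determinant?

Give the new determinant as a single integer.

Answer: -36

Derivation:
det is linear in row 0: changing M[0][1] by delta changes det by delta * cofactor(0,1).
Cofactor C_01 = (-1)^(0+1) * minor(0,1) = -6
Entry delta = 6 - -5 = 11
Det delta = 11 * -6 = -66
New det = 30 + -66 = -36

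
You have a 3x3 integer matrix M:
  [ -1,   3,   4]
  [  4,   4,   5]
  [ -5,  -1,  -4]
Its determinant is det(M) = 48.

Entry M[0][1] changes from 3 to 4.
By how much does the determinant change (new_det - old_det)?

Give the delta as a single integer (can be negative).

Answer: -9

Derivation:
Cofactor C_01 = -9
Entry delta = 4 - 3 = 1
Det delta = entry_delta * cofactor = 1 * -9 = -9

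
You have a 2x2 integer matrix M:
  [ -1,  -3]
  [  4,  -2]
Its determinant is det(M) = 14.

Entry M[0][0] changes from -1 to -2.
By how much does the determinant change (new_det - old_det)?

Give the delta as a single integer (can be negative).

Cofactor C_00 = -2
Entry delta = -2 - -1 = -1
Det delta = entry_delta * cofactor = -1 * -2 = 2

Answer: 2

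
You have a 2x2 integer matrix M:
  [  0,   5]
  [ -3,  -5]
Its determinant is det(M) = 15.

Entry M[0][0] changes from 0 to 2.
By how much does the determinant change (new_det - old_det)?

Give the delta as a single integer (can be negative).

Answer: -10

Derivation:
Cofactor C_00 = -5
Entry delta = 2 - 0 = 2
Det delta = entry_delta * cofactor = 2 * -5 = -10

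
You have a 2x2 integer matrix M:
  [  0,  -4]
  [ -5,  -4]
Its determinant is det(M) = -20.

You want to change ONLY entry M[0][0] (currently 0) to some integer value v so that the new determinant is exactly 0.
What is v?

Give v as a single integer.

Answer: -5

Derivation:
det is linear in entry M[0][0]: det = old_det + (v - 0) * C_00
Cofactor C_00 = -4
Want det = 0: -20 + (v - 0) * -4 = 0
  (v - 0) = 20 / -4 = -5
  v = 0 + (-5) = -5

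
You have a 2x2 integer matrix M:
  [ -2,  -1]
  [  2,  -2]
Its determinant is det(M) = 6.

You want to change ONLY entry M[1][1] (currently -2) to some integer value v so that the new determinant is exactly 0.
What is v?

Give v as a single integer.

det is linear in entry M[1][1]: det = old_det + (v - -2) * C_11
Cofactor C_11 = -2
Want det = 0: 6 + (v - -2) * -2 = 0
  (v - -2) = -6 / -2 = 3
  v = -2 + (3) = 1

Answer: 1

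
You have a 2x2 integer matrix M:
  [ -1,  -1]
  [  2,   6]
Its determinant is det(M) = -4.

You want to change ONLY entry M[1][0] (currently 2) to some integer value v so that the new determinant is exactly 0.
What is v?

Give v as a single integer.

Answer: 6

Derivation:
det is linear in entry M[1][0]: det = old_det + (v - 2) * C_10
Cofactor C_10 = 1
Want det = 0: -4 + (v - 2) * 1 = 0
  (v - 2) = 4 / 1 = 4
  v = 2 + (4) = 6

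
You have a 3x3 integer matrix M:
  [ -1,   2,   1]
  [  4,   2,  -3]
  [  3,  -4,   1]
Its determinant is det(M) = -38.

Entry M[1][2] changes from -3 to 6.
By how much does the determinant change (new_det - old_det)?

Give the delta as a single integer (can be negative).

Answer: 18

Derivation:
Cofactor C_12 = 2
Entry delta = 6 - -3 = 9
Det delta = entry_delta * cofactor = 9 * 2 = 18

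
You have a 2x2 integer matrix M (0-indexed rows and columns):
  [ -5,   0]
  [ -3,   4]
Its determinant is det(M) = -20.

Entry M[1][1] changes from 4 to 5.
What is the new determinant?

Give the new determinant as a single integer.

Answer: -25

Derivation:
det is linear in row 1: changing M[1][1] by delta changes det by delta * cofactor(1,1).
Cofactor C_11 = (-1)^(1+1) * minor(1,1) = -5
Entry delta = 5 - 4 = 1
Det delta = 1 * -5 = -5
New det = -20 + -5 = -25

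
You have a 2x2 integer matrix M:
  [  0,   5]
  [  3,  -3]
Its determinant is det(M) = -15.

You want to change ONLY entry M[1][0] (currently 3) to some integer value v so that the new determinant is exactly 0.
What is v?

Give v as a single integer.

det is linear in entry M[1][0]: det = old_det + (v - 3) * C_10
Cofactor C_10 = -5
Want det = 0: -15 + (v - 3) * -5 = 0
  (v - 3) = 15 / -5 = -3
  v = 3 + (-3) = 0

Answer: 0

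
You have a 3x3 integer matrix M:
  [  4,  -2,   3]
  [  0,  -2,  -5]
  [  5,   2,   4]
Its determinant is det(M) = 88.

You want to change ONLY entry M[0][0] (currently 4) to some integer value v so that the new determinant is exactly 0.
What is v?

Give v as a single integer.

Answer: -40

Derivation:
det is linear in entry M[0][0]: det = old_det + (v - 4) * C_00
Cofactor C_00 = 2
Want det = 0: 88 + (v - 4) * 2 = 0
  (v - 4) = -88 / 2 = -44
  v = 4 + (-44) = -40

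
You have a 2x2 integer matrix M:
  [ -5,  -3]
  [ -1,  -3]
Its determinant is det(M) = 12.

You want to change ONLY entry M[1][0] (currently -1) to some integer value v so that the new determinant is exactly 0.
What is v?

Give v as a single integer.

Answer: -5

Derivation:
det is linear in entry M[1][0]: det = old_det + (v - -1) * C_10
Cofactor C_10 = 3
Want det = 0: 12 + (v - -1) * 3 = 0
  (v - -1) = -12 / 3 = -4
  v = -1 + (-4) = -5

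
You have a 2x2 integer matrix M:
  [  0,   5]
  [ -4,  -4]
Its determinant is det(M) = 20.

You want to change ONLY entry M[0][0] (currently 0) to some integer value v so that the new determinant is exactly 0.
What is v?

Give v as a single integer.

Answer: 5

Derivation:
det is linear in entry M[0][0]: det = old_det + (v - 0) * C_00
Cofactor C_00 = -4
Want det = 0: 20 + (v - 0) * -4 = 0
  (v - 0) = -20 / -4 = 5
  v = 0 + (5) = 5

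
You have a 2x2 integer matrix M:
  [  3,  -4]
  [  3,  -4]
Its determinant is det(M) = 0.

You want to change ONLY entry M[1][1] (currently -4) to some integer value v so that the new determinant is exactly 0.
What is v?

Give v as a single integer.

det is linear in entry M[1][1]: det = old_det + (v - -4) * C_11
Cofactor C_11 = 3
Want det = 0: 0 + (v - -4) * 3 = 0
  (v - -4) = 0 / 3 = 0
  v = -4 + (0) = -4

Answer: -4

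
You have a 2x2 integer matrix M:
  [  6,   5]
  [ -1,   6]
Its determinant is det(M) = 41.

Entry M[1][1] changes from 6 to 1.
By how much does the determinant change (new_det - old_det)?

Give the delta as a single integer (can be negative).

Answer: -30

Derivation:
Cofactor C_11 = 6
Entry delta = 1 - 6 = -5
Det delta = entry_delta * cofactor = -5 * 6 = -30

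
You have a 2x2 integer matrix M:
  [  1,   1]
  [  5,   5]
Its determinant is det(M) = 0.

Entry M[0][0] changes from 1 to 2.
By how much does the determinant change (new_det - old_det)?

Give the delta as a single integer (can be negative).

Cofactor C_00 = 5
Entry delta = 2 - 1 = 1
Det delta = entry_delta * cofactor = 1 * 5 = 5

Answer: 5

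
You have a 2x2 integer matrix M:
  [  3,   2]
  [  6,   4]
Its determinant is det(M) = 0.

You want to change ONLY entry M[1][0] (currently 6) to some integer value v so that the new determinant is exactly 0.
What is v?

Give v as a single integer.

Answer: 6

Derivation:
det is linear in entry M[1][0]: det = old_det + (v - 6) * C_10
Cofactor C_10 = -2
Want det = 0: 0 + (v - 6) * -2 = 0
  (v - 6) = 0 / -2 = 0
  v = 6 + (0) = 6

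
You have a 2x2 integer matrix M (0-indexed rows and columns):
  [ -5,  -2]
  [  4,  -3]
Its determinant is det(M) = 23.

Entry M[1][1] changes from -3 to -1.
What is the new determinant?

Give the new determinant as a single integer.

Answer: 13

Derivation:
det is linear in row 1: changing M[1][1] by delta changes det by delta * cofactor(1,1).
Cofactor C_11 = (-1)^(1+1) * minor(1,1) = -5
Entry delta = -1 - -3 = 2
Det delta = 2 * -5 = -10
New det = 23 + -10 = 13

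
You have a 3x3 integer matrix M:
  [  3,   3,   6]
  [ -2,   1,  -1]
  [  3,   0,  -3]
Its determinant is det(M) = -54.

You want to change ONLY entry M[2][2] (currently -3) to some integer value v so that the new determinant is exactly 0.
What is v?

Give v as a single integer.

det is linear in entry M[2][2]: det = old_det + (v - -3) * C_22
Cofactor C_22 = 9
Want det = 0: -54 + (v - -3) * 9 = 0
  (v - -3) = 54 / 9 = 6
  v = -3 + (6) = 3

Answer: 3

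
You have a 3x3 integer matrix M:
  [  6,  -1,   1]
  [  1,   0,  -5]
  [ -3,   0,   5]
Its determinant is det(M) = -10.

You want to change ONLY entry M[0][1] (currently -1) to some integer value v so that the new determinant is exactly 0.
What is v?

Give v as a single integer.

Answer: 0

Derivation:
det is linear in entry M[0][1]: det = old_det + (v - -1) * C_01
Cofactor C_01 = 10
Want det = 0: -10 + (v - -1) * 10 = 0
  (v - -1) = 10 / 10 = 1
  v = -1 + (1) = 0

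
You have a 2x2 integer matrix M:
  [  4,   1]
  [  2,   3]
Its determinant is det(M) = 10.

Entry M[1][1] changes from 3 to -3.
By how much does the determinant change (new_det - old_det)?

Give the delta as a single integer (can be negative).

Cofactor C_11 = 4
Entry delta = -3 - 3 = -6
Det delta = entry_delta * cofactor = -6 * 4 = -24

Answer: -24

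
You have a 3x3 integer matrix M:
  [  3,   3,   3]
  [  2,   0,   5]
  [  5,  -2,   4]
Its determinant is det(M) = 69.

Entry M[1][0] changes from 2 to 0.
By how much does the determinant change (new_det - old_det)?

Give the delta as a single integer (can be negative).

Cofactor C_10 = -18
Entry delta = 0 - 2 = -2
Det delta = entry_delta * cofactor = -2 * -18 = 36

Answer: 36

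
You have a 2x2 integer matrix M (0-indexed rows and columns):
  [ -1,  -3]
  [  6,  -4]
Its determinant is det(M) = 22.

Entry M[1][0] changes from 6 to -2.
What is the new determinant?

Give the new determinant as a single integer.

Answer: -2

Derivation:
det is linear in row 1: changing M[1][0] by delta changes det by delta * cofactor(1,0).
Cofactor C_10 = (-1)^(1+0) * minor(1,0) = 3
Entry delta = -2 - 6 = -8
Det delta = -8 * 3 = -24
New det = 22 + -24 = -2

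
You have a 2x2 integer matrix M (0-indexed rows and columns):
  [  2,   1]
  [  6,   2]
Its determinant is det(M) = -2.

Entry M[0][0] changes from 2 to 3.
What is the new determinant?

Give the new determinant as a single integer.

Answer: 0

Derivation:
det is linear in row 0: changing M[0][0] by delta changes det by delta * cofactor(0,0).
Cofactor C_00 = (-1)^(0+0) * minor(0,0) = 2
Entry delta = 3 - 2 = 1
Det delta = 1 * 2 = 2
New det = -2 + 2 = 0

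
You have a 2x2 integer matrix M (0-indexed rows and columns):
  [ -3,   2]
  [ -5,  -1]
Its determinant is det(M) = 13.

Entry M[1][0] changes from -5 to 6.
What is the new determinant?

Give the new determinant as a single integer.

det is linear in row 1: changing M[1][0] by delta changes det by delta * cofactor(1,0).
Cofactor C_10 = (-1)^(1+0) * minor(1,0) = -2
Entry delta = 6 - -5 = 11
Det delta = 11 * -2 = -22
New det = 13 + -22 = -9

Answer: -9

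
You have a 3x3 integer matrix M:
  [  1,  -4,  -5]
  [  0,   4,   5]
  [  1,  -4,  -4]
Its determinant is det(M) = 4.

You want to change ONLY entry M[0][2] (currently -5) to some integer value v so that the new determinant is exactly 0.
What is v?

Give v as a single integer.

det is linear in entry M[0][2]: det = old_det + (v - -5) * C_02
Cofactor C_02 = -4
Want det = 0: 4 + (v - -5) * -4 = 0
  (v - -5) = -4 / -4 = 1
  v = -5 + (1) = -4

Answer: -4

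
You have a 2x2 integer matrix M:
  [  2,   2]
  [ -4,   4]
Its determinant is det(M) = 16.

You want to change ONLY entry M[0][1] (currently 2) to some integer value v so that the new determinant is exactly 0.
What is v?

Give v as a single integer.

det is linear in entry M[0][1]: det = old_det + (v - 2) * C_01
Cofactor C_01 = 4
Want det = 0: 16 + (v - 2) * 4 = 0
  (v - 2) = -16 / 4 = -4
  v = 2 + (-4) = -2

Answer: -2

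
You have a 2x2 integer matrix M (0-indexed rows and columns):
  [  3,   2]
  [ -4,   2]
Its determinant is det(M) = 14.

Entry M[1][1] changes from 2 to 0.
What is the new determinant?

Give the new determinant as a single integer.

Answer: 8

Derivation:
det is linear in row 1: changing M[1][1] by delta changes det by delta * cofactor(1,1).
Cofactor C_11 = (-1)^(1+1) * minor(1,1) = 3
Entry delta = 0 - 2 = -2
Det delta = -2 * 3 = -6
New det = 14 + -6 = 8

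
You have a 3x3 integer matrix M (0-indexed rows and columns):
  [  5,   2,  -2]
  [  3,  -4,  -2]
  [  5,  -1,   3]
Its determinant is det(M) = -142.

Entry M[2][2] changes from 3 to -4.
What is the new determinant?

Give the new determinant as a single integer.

Answer: 40

Derivation:
det is linear in row 2: changing M[2][2] by delta changes det by delta * cofactor(2,2).
Cofactor C_22 = (-1)^(2+2) * minor(2,2) = -26
Entry delta = -4 - 3 = -7
Det delta = -7 * -26 = 182
New det = -142 + 182 = 40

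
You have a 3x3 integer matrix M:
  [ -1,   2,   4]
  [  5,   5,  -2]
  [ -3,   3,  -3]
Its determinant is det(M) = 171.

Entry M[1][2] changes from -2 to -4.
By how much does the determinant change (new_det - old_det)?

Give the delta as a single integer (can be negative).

Cofactor C_12 = -3
Entry delta = -4 - -2 = -2
Det delta = entry_delta * cofactor = -2 * -3 = 6

Answer: 6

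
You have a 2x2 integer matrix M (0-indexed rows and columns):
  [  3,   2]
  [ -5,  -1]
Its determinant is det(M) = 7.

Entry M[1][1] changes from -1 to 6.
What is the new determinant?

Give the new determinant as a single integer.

Answer: 28

Derivation:
det is linear in row 1: changing M[1][1] by delta changes det by delta * cofactor(1,1).
Cofactor C_11 = (-1)^(1+1) * minor(1,1) = 3
Entry delta = 6 - -1 = 7
Det delta = 7 * 3 = 21
New det = 7 + 21 = 28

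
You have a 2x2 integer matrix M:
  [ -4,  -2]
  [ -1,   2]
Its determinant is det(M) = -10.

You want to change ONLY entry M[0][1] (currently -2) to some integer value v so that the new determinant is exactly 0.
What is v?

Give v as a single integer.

Answer: 8

Derivation:
det is linear in entry M[0][1]: det = old_det + (v - -2) * C_01
Cofactor C_01 = 1
Want det = 0: -10 + (v - -2) * 1 = 0
  (v - -2) = 10 / 1 = 10
  v = -2 + (10) = 8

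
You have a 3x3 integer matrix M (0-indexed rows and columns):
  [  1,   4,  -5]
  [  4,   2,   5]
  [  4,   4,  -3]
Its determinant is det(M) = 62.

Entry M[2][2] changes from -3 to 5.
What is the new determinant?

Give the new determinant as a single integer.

Answer: -50

Derivation:
det is linear in row 2: changing M[2][2] by delta changes det by delta * cofactor(2,2).
Cofactor C_22 = (-1)^(2+2) * minor(2,2) = -14
Entry delta = 5 - -3 = 8
Det delta = 8 * -14 = -112
New det = 62 + -112 = -50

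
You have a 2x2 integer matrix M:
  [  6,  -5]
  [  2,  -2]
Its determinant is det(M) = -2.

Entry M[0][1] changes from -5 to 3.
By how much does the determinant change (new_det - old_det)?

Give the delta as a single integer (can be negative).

Cofactor C_01 = -2
Entry delta = 3 - -5 = 8
Det delta = entry_delta * cofactor = 8 * -2 = -16

Answer: -16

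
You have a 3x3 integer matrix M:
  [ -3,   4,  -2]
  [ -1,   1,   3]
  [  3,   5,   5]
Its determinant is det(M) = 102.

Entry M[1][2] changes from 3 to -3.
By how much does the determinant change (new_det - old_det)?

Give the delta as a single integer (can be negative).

Answer: -162

Derivation:
Cofactor C_12 = 27
Entry delta = -3 - 3 = -6
Det delta = entry_delta * cofactor = -6 * 27 = -162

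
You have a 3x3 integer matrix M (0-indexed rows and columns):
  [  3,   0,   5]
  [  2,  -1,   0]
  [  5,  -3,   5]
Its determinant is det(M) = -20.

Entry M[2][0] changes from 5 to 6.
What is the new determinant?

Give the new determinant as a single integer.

det is linear in row 2: changing M[2][0] by delta changes det by delta * cofactor(2,0).
Cofactor C_20 = (-1)^(2+0) * minor(2,0) = 5
Entry delta = 6 - 5 = 1
Det delta = 1 * 5 = 5
New det = -20 + 5 = -15

Answer: -15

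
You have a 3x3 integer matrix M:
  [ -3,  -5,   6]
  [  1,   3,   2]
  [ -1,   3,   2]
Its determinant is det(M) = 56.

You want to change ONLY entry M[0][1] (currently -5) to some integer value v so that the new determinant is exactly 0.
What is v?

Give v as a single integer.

Answer: 9

Derivation:
det is linear in entry M[0][1]: det = old_det + (v - -5) * C_01
Cofactor C_01 = -4
Want det = 0: 56 + (v - -5) * -4 = 0
  (v - -5) = -56 / -4 = 14
  v = -5 + (14) = 9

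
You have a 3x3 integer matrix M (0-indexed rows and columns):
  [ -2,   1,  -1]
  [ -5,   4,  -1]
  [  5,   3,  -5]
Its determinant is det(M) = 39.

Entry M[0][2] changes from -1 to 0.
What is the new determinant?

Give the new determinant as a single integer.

det is linear in row 0: changing M[0][2] by delta changes det by delta * cofactor(0,2).
Cofactor C_02 = (-1)^(0+2) * minor(0,2) = -35
Entry delta = 0 - -1 = 1
Det delta = 1 * -35 = -35
New det = 39 + -35 = 4

Answer: 4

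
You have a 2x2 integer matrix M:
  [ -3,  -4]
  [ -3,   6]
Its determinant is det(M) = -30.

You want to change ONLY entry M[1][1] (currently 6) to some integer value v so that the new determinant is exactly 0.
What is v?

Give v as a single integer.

det is linear in entry M[1][1]: det = old_det + (v - 6) * C_11
Cofactor C_11 = -3
Want det = 0: -30 + (v - 6) * -3 = 0
  (v - 6) = 30 / -3 = -10
  v = 6 + (-10) = -4

Answer: -4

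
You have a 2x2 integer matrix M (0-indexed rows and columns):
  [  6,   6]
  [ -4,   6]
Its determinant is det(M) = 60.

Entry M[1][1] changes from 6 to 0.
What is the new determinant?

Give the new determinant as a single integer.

det is linear in row 1: changing M[1][1] by delta changes det by delta * cofactor(1,1).
Cofactor C_11 = (-1)^(1+1) * minor(1,1) = 6
Entry delta = 0 - 6 = -6
Det delta = -6 * 6 = -36
New det = 60 + -36 = 24

Answer: 24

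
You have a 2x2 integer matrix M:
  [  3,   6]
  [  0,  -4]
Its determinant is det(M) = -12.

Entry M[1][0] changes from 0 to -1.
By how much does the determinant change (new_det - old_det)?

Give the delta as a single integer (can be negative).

Answer: 6

Derivation:
Cofactor C_10 = -6
Entry delta = -1 - 0 = -1
Det delta = entry_delta * cofactor = -1 * -6 = 6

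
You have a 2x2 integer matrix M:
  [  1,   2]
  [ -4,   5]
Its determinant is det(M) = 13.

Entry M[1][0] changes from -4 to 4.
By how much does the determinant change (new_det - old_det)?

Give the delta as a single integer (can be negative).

Answer: -16

Derivation:
Cofactor C_10 = -2
Entry delta = 4 - -4 = 8
Det delta = entry_delta * cofactor = 8 * -2 = -16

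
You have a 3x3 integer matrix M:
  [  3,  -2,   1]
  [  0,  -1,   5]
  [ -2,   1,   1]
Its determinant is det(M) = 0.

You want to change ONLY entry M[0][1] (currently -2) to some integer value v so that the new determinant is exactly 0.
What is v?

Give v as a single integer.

det is linear in entry M[0][1]: det = old_det + (v - -2) * C_01
Cofactor C_01 = -10
Want det = 0: 0 + (v - -2) * -10 = 0
  (v - -2) = 0 / -10 = 0
  v = -2 + (0) = -2

Answer: -2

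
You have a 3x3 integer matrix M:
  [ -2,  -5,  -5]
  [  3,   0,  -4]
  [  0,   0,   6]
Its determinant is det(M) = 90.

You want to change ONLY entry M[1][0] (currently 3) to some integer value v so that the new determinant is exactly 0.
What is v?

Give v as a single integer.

det is linear in entry M[1][0]: det = old_det + (v - 3) * C_10
Cofactor C_10 = 30
Want det = 0: 90 + (v - 3) * 30 = 0
  (v - 3) = -90 / 30 = -3
  v = 3 + (-3) = 0

Answer: 0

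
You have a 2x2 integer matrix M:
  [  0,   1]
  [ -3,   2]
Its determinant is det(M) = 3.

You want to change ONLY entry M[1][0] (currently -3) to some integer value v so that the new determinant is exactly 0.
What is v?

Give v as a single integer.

det is linear in entry M[1][0]: det = old_det + (v - -3) * C_10
Cofactor C_10 = -1
Want det = 0: 3 + (v - -3) * -1 = 0
  (v - -3) = -3 / -1 = 3
  v = -3 + (3) = 0

Answer: 0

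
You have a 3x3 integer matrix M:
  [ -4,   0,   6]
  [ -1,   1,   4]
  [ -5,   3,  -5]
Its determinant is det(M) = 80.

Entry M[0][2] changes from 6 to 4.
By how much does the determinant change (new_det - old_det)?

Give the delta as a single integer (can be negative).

Answer: -4

Derivation:
Cofactor C_02 = 2
Entry delta = 4 - 6 = -2
Det delta = entry_delta * cofactor = -2 * 2 = -4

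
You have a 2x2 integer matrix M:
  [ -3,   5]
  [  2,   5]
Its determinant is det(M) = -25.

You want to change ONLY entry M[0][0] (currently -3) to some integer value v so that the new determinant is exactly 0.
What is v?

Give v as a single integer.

Answer: 2

Derivation:
det is linear in entry M[0][0]: det = old_det + (v - -3) * C_00
Cofactor C_00 = 5
Want det = 0: -25 + (v - -3) * 5 = 0
  (v - -3) = 25 / 5 = 5
  v = -3 + (5) = 2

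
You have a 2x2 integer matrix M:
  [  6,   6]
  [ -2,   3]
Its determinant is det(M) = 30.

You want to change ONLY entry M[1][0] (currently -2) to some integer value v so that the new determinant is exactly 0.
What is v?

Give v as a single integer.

det is linear in entry M[1][0]: det = old_det + (v - -2) * C_10
Cofactor C_10 = -6
Want det = 0: 30 + (v - -2) * -6 = 0
  (v - -2) = -30 / -6 = 5
  v = -2 + (5) = 3

Answer: 3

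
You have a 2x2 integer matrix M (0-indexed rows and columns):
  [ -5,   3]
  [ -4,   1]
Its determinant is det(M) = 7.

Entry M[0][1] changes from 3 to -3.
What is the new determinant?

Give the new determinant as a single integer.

Answer: -17

Derivation:
det is linear in row 0: changing M[0][1] by delta changes det by delta * cofactor(0,1).
Cofactor C_01 = (-1)^(0+1) * minor(0,1) = 4
Entry delta = -3 - 3 = -6
Det delta = -6 * 4 = -24
New det = 7 + -24 = -17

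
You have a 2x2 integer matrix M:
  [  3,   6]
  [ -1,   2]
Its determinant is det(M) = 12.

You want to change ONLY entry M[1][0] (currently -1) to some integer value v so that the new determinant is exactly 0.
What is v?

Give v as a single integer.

det is linear in entry M[1][0]: det = old_det + (v - -1) * C_10
Cofactor C_10 = -6
Want det = 0: 12 + (v - -1) * -6 = 0
  (v - -1) = -12 / -6 = 2
  v = -1 + (2) = 1

Answer: 1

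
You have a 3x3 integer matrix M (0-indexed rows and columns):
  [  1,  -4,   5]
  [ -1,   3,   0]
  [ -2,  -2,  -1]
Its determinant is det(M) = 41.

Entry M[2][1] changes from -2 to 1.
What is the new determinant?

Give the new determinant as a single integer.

det is linear in row 2: changing M[2][1] by delta changes det by delta * cofactor(2,1).
Cofactor C_21 = (-1)^(2+1) * minor(2,1) = -5
Entry delta = 1 - -2 = 3
Det delta = 3 * -5 = -15
New det = 41 + -15 = 26

Answer: 26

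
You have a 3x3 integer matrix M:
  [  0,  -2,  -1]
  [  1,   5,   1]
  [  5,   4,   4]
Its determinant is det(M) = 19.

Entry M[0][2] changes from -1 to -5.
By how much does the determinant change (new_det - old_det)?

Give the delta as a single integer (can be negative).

Cofactor C_02 = -21
Entry delta = -5 - -1 = -4
Det delta = entry_delta * cofactor = -4 * -21 = 84

Answer: 84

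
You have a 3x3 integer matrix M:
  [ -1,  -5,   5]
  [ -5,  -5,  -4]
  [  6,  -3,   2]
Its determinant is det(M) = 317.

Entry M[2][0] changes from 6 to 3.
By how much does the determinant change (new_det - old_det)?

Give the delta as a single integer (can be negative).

Answer: -135

Derivation:
Cofactor C_20 = 45
Entry delta = 3 - 6 = -3
Det delta = entry_delta * cofactor = -3 * 45 = -135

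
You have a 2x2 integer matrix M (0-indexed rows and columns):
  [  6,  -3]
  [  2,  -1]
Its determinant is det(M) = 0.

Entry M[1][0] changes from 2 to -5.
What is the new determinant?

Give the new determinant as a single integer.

det is linear in row 1: changing M[1][0] by delta changes det by delta * cofactor(1,0).
Cofactor C_10 = (-1)^(1+0) * minor(1,0) = 3
Entry delta = -5 - 2 = -7
Det delta = -7 * 3 = -21
New det = 0 + -21 = -21

Answer: -21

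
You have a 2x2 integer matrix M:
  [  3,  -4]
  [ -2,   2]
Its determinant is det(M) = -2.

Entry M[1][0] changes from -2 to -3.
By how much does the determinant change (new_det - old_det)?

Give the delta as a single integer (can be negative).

Cofactor C_10 = 4
Entry delta = -3 - -2 = -1
Det delta = entry_delta * cofactor = -1 * 4 = -4

Answer: -4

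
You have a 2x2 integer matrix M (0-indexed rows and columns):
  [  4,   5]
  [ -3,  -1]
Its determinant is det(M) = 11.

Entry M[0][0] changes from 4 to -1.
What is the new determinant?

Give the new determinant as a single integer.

det is linear in row 0: changing M[0][0] by delta changes det by delta * cofactor(0,0).
Cofactor C_00 = (-1)^(0+0) * minor(0,0) = -1
Entry delta = -1 - 4 = -5
Det delta = -5 * -1 = 5
New det = 11 + 5 = 16

Answer: 16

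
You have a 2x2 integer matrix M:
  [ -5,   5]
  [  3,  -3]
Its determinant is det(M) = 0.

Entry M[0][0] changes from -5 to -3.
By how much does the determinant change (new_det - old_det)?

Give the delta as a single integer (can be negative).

Cofactor C_00 = -3
Entry delta = -3 - -5 = 2
Det delta = entry_delta * cofactor = 2 * -3 = -6

Answer: -6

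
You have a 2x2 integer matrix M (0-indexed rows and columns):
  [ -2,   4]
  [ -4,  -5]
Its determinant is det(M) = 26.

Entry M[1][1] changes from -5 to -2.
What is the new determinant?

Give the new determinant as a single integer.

Answer: 20

Derivation:
det is linear in row 1: changing M[1][1] by delta changes det by delta * cofactor(1,1).
Cofactor C_11 = (-1)^(1+1) * minor(1,1) = -2
Entry delta = -2 - -5 = 3
Det delta = 3 * -2 = -6
New det = 26 + -6 = 20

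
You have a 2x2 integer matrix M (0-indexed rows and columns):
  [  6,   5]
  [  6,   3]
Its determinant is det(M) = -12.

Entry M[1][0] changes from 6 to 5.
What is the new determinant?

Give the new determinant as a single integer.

det is linear in row 1: changing M[1][0] by delta changes det by delta * cofactor(1,0).
Cofactor C_10 = (-1)^(1+0) * minor(1,0) = -5
Entry delta = 5 - 6 = -1
Det delta = -1 * -5 = 5
New det = -12 + 5 = -7

Answer: -7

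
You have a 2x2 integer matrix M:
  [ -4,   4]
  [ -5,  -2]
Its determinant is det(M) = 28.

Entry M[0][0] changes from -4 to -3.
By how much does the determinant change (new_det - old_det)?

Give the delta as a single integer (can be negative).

Cofactor C_00 = -2
Entry delta = -3 - -4 = 1
Det delta = entry_delta * cofactor = 1 * -2 = -2

Answer: -2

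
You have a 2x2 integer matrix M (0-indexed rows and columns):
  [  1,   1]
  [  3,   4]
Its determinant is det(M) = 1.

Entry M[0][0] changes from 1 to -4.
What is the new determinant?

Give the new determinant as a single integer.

det is linear in row 0: changing M[0][0] by delta changes det by delta * cofactor(0,0).
Cofactor C_00 = (-1)^(0+0) * minor(0,0) = 4
Entry delta = -4 - 1 = -5
Det delta = -5 * 4 = -20
New det = 1 + -20 = -19

Answer: -19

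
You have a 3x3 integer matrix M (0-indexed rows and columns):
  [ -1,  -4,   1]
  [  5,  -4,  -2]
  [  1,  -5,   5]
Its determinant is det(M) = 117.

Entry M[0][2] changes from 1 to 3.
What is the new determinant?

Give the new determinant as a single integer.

Answer: 75

Derivation:
det is linear in row 0: changing M[0][2] by delta changes det by delta * cofactor(0,2).
Cofactor C_02 = (-1)^(0+2) * minor(0,2) = -21
Entry delta = 3 - 1 = 2
Det delta = 2 * -21 = -42
New det = 117 + -42 = 75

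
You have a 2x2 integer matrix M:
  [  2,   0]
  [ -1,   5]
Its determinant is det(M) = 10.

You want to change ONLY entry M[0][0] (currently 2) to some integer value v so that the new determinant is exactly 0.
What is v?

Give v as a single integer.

Answer: 0

Derivation:
det is linear in entry M[0][0]: det = old_det + (v - 2) * C_00
Cofactor C_00 = 5
Want det = 0: 10 + (v - 2) * 5 = 0
  (v - 2) = -10 / 5 = -2
  v = 2 + (-2) = 0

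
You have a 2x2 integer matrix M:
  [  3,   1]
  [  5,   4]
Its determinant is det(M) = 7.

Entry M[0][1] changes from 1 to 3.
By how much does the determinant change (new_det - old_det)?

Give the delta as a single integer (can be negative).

Answer: -10

Derivation:
Cofactor C_01 = -5
Entry delta = 3 - 1 = 2
Det delta = entry_delta * cofactor = 2 * -5 = -10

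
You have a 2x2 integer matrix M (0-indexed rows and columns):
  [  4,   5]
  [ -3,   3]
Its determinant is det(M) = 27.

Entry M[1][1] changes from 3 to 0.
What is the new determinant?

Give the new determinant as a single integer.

det is linear in row 1: changing M[1][1] by delta changes det by delta * cofactor(1,1).
Cofactor C_11 = (-1)^(1+1) * minor(1,1) = 4
Entry delta = 0 - 3 = -3
Det delta = -3 * 4 = -12
New det = 27 + -12 = 15

Answer: 15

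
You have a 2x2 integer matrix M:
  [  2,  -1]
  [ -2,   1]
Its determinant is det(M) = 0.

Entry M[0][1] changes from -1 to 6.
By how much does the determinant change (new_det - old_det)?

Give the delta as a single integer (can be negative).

Cofactor C_01 = 2
Entry delta = 6 - -1 = 7
Det delta = entry_delta * cofactor = 7 * 2 = 14

Answer: 14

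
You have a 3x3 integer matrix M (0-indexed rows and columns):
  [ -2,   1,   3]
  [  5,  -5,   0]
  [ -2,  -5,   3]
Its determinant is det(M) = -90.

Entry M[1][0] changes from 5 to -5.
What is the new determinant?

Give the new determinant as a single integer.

det is linear in row 1: changing M[1][0] by delta changes det by delta * cofactor(1,0).
Cofactor C_10 = (-1)^(1+0) * minor(1,0) = -18
Entry delta = -5 - 5 = -10
Det delta = -10 * -18 = 180
New det = -90 + 180 = 90

Answer: 90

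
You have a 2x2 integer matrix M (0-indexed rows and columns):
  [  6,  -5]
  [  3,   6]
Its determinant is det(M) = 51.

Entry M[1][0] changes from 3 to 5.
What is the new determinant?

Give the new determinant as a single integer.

det is linear in row 1: changing M[1][0] by delta changes det by delta * cofactor(1,0).
Cofactor C_10 = (-1)^(1+0) * minor(1,0) = 5
Entry delta = 5 - 3 = 2
Det delta = 2 * 5 = 10
New det = 51 + 10 = 61

Answer: 61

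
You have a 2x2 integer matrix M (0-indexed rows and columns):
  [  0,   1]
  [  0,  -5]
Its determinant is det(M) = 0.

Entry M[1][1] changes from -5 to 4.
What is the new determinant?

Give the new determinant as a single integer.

det is linear in row 1: changing M[1][1] by delta changes det by delta * cofactor(1,1).
Cofactor C_11 = (-1)^(1+1) * minor(1,1) = 0
Entry delta = 4 - -5 = 9
Det delta = 9 * 0 = 0
New det = 0 + 0 = 0

Answer: 0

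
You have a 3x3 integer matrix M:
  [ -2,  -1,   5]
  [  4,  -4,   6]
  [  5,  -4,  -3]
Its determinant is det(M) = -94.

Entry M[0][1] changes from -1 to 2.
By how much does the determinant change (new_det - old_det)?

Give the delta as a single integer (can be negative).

Answer: 126

Derivation:
Cofactor C_01 = 42
Entry delta = 2 - -1 = 3
Det delta = entry_delta * cofactor = 3 * 42 = 126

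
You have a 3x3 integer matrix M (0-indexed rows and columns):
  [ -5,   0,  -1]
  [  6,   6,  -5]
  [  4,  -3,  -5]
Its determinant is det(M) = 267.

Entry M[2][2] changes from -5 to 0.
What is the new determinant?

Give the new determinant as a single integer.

det is linear in row 2: changing M[2][2] by delta changes det by delta * cofactor(2,2).
Cofactor C_22 = (-1)^(2+2) * minor(2,2) = -30
Entry delta = 0 - -5 = 5
Det delta = 5 * -30 = -150
New det = 267 + -150 = 117

Answer: 117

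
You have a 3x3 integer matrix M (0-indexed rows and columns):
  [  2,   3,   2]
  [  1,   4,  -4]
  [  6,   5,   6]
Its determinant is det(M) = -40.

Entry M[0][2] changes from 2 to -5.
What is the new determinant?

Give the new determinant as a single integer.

Answer: 93

Derivation:
det is linear in row 0: changing M[0][2] by delta changes det by delta * cofactor(0,2).
Cofactor C_02 = (-1)^(0+2) * minor(0,2) = -19
Entry delta = -5 - 2 = -7
Det delta = -7 * -19 = 133
New det = -40 + 133 = 93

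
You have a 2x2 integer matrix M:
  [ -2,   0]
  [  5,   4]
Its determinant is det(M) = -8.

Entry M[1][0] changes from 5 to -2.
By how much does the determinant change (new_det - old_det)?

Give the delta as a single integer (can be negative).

Answer: 0

Derivation:
Cofactor C_10 = 0
Entry delta = -2 - 5 = -7
Det delta = entry_delta * cofactor = -7 * 0 = 0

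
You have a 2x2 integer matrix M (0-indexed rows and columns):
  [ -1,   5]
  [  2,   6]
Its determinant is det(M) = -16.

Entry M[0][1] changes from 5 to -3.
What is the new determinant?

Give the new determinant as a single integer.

det is linear in row 0: changing M[0][1] by delta changes det by delta * cofactor(0,1).
Cofactor C_01 = (-1)^(0+1) * minor(0,1) = -2
Entry delta = -3 - 5 = -8
Det delta = -8 * -2 = 16
New det = -16 + 16 = 0

Answer: 0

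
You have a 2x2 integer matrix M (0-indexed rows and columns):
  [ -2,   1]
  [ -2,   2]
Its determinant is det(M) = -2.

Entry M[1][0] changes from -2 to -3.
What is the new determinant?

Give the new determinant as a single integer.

Answer: -1

Derivation:
det is linear in row 1: changing M[1][0] by delta changes det by delta * cofactor(1,0).
Cofactor C_10 = (-1)^(1+0) * minor(1,0) = -1
Entry delta = -3 - -2 = -1
Det delta = -1 * -1 = 1
New det = -2 + 1 = -1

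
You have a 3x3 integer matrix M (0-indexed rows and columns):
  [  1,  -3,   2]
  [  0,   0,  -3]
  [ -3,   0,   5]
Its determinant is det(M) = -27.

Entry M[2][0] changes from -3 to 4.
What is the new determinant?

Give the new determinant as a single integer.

Answer: 36

Derivation:
det is linear in row 2: changing M[2][0] by delta changes det by delta * cofactor(2,0).
Cofactor C_20 = (-1)^(2+0) * minor(2,0) = 9
Entry delta = 4 - -3 = 7
Det delta = 7 * 9 = 63
New det = -27 + 63 = 36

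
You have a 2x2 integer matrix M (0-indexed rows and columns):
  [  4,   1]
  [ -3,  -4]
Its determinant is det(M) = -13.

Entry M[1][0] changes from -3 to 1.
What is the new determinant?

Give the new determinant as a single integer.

det is linear in row 1: changing M[1][0] by delta changes det by delta * cofactor(1,0).
Cofactor C_10 = (-1)^(1+0) * minor(1,0) = -1
Entry delta = 1 - -3 = 4
Det delta = 4 * -1 = -4
New det = -13 + -4 = -17

Answer: -17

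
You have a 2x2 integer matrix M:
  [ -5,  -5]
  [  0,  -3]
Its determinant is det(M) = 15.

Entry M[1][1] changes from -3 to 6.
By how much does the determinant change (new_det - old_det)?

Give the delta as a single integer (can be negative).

Cofactor C_11 = -5
Entry delta = 6 - -3 = 9
Det delta = entry_delta * cofactor = 9 * -5 = -45

Answer: -45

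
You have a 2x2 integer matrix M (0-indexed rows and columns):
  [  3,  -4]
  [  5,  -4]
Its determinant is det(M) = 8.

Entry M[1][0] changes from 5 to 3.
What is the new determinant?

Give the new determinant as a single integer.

det is linear in row 1: changing M[1][0] by delta changes det by delta * cofactor(1,0).
Cofactor C_10 = (-1)^(1+0) * minor(1,0) = 4
Entry delta = 3 - 5 = -2
Det delta = -2 * 4 = -8
New det = 8 + -8 = 0

Answer: 0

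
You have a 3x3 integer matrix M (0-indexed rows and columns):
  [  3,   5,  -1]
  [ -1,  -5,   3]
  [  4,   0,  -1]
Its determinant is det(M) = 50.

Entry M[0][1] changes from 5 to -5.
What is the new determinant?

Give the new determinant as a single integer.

det is linear in row 0: changing M[0][1] by delta changes det by delta * cofactor(0,1).
Cofactor C_01 = (-1)^(0+1) * minor(0,1) = 11
Entry delta = -5 - 5 = -10
Det delta = -10 * 11 = -110
New det = 50 + -110 = -60

Answer: -60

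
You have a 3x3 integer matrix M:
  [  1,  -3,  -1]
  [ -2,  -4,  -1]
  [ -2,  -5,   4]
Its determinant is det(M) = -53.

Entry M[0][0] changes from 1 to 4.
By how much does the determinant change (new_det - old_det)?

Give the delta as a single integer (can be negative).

Answer: -63

Derivation:
Cofactor C_00 = -21
Entry delta = 4 - 1 = 3
Det delta = entry_delta * cofactor = 3 * -21 = -63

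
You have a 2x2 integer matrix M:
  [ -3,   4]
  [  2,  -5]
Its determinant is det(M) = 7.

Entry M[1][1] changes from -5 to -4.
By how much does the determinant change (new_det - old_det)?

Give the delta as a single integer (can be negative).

Answer: -3

Derivation:
Cofactor C_11 = -3
Entry delta = -4 - -5 = 1
Det delta = entry_delta * cofactor = 1 * -3 = -3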